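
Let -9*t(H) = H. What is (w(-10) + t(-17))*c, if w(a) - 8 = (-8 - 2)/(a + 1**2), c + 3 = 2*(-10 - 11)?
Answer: -495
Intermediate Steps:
t(H) = -H/9
c = -45 (c = -3 + 2*(-10 - 11) = -3 + 2*(-21) = -3 - 42 = -45)
w(a) = 8 - 10/(1 + a) (w(a) = 8 + (-8 - 2)/(a + 1**2) = 8 - 10/(a + 1) = 8 - 10/(1 + a))
(w(-10) + t(-17))*c = (2*(-1 + 4*(-10))/(1 - 10) - 1/9*(-17))*(-45) = (2*(-1 - 40)/(-9) + 17/9)*(-45) = (2*(-1/9)*(-41) + 17/9)*(-45) = (82/9 + 17/9)*(-45) = 11*(-45) = -495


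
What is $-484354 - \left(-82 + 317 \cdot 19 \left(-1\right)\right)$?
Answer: $-478249$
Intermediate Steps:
$-484354 - \left(-82 + 317 \cdot 19 \left(-1\right)\right) = -484354 - \left(-82 + 317 \left(-19\right)\right) = -484354 - \left(-82 - 6023\right) = -484354 - -6105 = -484354 + 6105 = -478249$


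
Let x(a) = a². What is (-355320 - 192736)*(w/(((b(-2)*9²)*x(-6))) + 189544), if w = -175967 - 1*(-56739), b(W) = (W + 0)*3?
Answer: -227195316729364/2187 ≈ -1.0388e+11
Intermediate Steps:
b(W) = 3*W (b(W) = W*3 = 3*W)
w = -119228 (w = -175967 + 56739 = -119228)
(-355320 - 192736)*(w/(((b(-2)*9²)*x(-6))) + 189544) = (-355320 - 192736)*(-119228/(((3*(-2))*9²)*(-6)²) + 189544) = -548056*(-119228/(-6*81*36) + 189544) = -548056*(-119228/((-486*36)) + 189544) = -548056*(-119228/(-17496) + 189544) = -548056*(-119228*(-1/17496) + 189544) = -548056*(29807/4374 + 189544) = -548056*829095263/4374 = -227195316729364/2187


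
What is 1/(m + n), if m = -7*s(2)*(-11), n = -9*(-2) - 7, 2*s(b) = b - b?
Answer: 1/11 ≈ 0.090909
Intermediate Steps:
s(b) = 0 (s(b) = (b - b)/2 = (½)*0 = 0)
n = 11 (n = 18 - 7 = 11)
m = 0 (m = -0*(-11) = -7*0 = 0)
1/(m + n) = 1/(0 + 11) = 1/11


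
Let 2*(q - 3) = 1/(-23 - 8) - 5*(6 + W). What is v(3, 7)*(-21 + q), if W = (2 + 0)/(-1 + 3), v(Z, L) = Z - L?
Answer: 4404/31 ≈ 142.06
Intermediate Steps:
W = 1 (W = 2/2 = 2*(1/2) = 1)
q = -450/31 (q = 3 + (1/(-23 - 8) - 5*(6 + 1))/2 = 3 + (1/(-31) - 5*7)/2 = 3 + (-1/31 - 1*35)/2 = 3 + (-1/31 - 35)/2 = 3 + (1/2)*(-1086/31) = 3 - 543/31 = -450/31 ≈ -14.516)
v(3, 7)*(-21 + q) = (3 - 1*7)*(-21 - 450/31) = (3 - 7)*(-1101/31) = -4*(-1101/31) = 4404/31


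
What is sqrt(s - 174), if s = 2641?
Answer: sqrt(2467) ≈ 49.669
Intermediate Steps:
sqrt(s - 174) = sqrt(2641 - 174) = sqrt(2467)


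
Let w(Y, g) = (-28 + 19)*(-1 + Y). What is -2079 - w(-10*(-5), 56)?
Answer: -1638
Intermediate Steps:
w(Y, g) = 9 - 9*Y (w(Y, g) = -9*(-1 + Y) = 9 - 9*Y)
-2079 - w(-10*(-5), 56) = -2079 - (9 - (-90)*(-5)) = -2079 - (9 - 9*50) = -2079 - (9 - 450) = -2079 - 1*(-441) = -2079 + 441 = -1638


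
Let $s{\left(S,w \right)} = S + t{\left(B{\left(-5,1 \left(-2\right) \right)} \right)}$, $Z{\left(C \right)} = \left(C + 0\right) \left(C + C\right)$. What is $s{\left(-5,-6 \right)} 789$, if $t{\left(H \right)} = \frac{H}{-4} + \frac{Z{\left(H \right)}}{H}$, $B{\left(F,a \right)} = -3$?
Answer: $- \frac{32349}{4} \approx -8087.3$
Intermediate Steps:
$Z{\left(C \right)} = 2 C^{2}$ ($Z{\left(C \right)} = C 2 C = 2 C^{2}$)
$t{\left(H \right)} = \frac{7 H}{4}$ ($t{\left(H \right)} = \frac{H}{-4} + \frac{2 H^{2}}{H} = H \left(- \frac{1}{4}\right) + 2 H = - \frac{H}{4} + 2 H = \frac{7 H}{4}$)
$s{\left(S,w \right)} = - \frac{21}{4} + S$ ($s{\left(S,w \right)} = S + \frac{7}{4} \left(-3\right) = S - \frac{21}{4} = - \frac{21}{4} + S$)
$s{\left(-5,-6 \right)} 789 = \left(- \frac{21}{4} - 5\right) 789 = \left(- \frac{41}{4}\right) 789 = - \frac{32349}{4}$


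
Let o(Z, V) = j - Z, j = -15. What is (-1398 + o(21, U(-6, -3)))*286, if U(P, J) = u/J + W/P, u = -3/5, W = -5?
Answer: -410124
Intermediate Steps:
u = -⅗ (u = -3*⅕ = -⅗ ≈ -0.60000)
U(P, J) = -5/P - 3/(5*J) (U(P, J) = -3/(5*J) - 5/P = -5/P - 3/(5*J))
o(Z, V) = -15 - Z
(-1398 + o(21, U(-6, -3)))*286 = (-1398 + (-15 - 1*21))*286 = (-1398 + (-15 - 21))*286 = (-1398 - 36)*286 = -1434*286 = -410124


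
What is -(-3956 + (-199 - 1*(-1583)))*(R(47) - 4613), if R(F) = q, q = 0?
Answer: -11864636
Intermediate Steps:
R(F) = 0
-(-3956 + (-199 - 1*(-1583)))*(R(47) - 4613) = -(-3956 + (-199 - 1*(-1583)))*(0 - 4613) = -(-3956 + (-199 + 1583))*(-4613) = -(-3956 + 1384)*(-4613) = -(-2572)*(-4613) = -1*11864636 = -11864636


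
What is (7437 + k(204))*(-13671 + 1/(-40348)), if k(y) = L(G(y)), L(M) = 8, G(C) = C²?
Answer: -4106643454505/40348 ≈ -1.0178e+8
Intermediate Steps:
k(y) = 8
(7437 + k(204))*(-13671 + 1/(-40348)) = (7437 + 8)*(-13671 + 1/(-40348)) = 7445*(-13671 - 1/40348) = 7445*(-551597509/40348) = -4106643454505/40348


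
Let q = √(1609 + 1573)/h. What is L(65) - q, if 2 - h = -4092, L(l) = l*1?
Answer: 65 - √3182/4094 ≈ 64.986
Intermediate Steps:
L(l) = l
h = 4094 (h = 2 - 1*(-4092) = 2 + 4092 = 4094)
q = √3182/4094 (q = √(1609 + 1573)/4094 = √3182*(1/4094) = √3182/4094 ≈ 0.013779)
L(65) - q = 65 - √3182/4094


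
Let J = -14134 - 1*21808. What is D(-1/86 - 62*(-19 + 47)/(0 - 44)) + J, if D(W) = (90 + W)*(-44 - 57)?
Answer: -46368885/946 ≈ -49016.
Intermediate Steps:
D(W) = -9090 - 101*W (D(W) = (90 + W)*(-101) = -9090 - 101*W)
J = -35942 (J = -14134 - 21808 = -35942)
D(-1/86 - 62*(-19 + 47)/(0 - 44)) + J = (-9090 - 101*(-1/86 - 62*(-19 + 47)/(0 - 44))) - 35942 = (-9090 - 101*(-1*1/86 - 62/((-44/28)))) - 35942 = (-9090 - 101*(-1/86 - 62/((-44*1/28)))) - 35942 = (-9090 - 101*(-1/86 - 62/(-11/7))) - 35942 = (-9090 - 101*(-1/86 - 62*(-7/11))) - 35942 = (-9090 - 101*(-1/86 + 434/11)) - 35942 = (-9090 - 101*37313/946) - 35942 = (-9090 - 3768613/946) - 35942 = -12367753/946 - 35942 = -46368885/946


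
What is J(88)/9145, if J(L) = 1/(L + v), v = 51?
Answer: 1/1271155 ≈ 7.8669e-7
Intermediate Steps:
J(L) = 1/(51 + L) (J(L) = 1/(L + 51) = 1/(51 + L))
J(88)/9145 = 1/((51 + 88)*9145) = (1/9145)/139 = (1/139)*(1/9145) = 1/1271155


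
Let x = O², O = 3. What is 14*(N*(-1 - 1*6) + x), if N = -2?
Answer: 322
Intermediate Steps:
x = 9 (x = 3² = 9)
14*(N*(-1 - 1*6) + x) = 14*(-2*(-1 - 1*6) + 9) = 14*(-2*(-1 - 6) + 9) = 14*(-2*(-7) + 9) = 14*(14 + 9) = 14*23 = 322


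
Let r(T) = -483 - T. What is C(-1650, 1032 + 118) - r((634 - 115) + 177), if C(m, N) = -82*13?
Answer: 113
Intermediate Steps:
C(m, N) = -1066
C(-1650, 1032 + 118) - r((634 - 115) + 177) = -1066 - (-483 - ((634 - 115) + 177)) = -1066 - (-483 - (519 + 177)) = -1066 - (-483 - 1*696) = -1066 - (-483 - 696) = -1066 - 1*(-1179) = -1066 + 1179 = 113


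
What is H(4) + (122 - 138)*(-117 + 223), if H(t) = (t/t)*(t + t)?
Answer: -1688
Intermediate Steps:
H(t) = 2*t (H(t) = 1*(2*t) = 2*t)
H(4) + (122 - 138)*(-117 + 223) = 2*4 + (122 - 138)*(-117 + 223) = 8 - 16*106 = 8 - 1696 = -1688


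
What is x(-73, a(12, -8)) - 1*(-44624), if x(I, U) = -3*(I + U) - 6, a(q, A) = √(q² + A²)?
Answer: 44837 - 12*√13 ≈ 44794.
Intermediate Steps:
a(q, A) = √(A² + q²)
x(I, U) = -6 - 3*I - 3*U (x(I, U) = (-3*I - 3*U) - 6 = -6 - 3*I - 3*U)
x(-73, a(12, -8)) - 1*(-44624) = (-6 - 3*(-73) - 3*√((-8)² + 12²)) - 1*(-44624) = (-6 + 219 - 3*√(64 + 144)) + 44624 = (-6 + 219 - 12*√13) + 44624 = (213 - 12*√13) + 44624 = 44837 - 12*√13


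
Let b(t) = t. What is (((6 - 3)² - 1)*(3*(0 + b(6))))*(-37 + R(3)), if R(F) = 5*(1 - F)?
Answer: -6768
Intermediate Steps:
R(F) = 5 - 5*F
(((6 - 3)² - 1)*(3*(0 + b(6))))*(-37 + R(3)) = (((6 - 3)² - 1)*(3*(0 + 6)))*(-37 + (5 - 5*3)) = ((3² - 1)*(3*6))*(-37 + (5 - 15)) = ((9 - 1)*18)*(-37 - 10) = (8*18)*(-47) = 144*(-47) = -6768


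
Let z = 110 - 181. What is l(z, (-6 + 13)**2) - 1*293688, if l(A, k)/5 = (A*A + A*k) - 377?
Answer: -287763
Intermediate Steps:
z = -71
l(A, k) = -1885 + 5*A**2 + 5*A*k (l(A, k) = 5*((A*A + A*k) - 377) = 5*((A**2 + A*k) - 377) = 5*(-377 + A**2 + A*k) = -1885 + 5*A**2 + 5*A*k)
l(z, (-6 + 13)**2) - 1*293688 = (-1885 + 5*(-71)**2 + 5*(-71)*(-6 + 13)**2) - 1*293688 = (-1885 + 5*5041 + 5*(-71)*7**2) - 293688 = (-1885 + 25205 + 5*(-71)*49) - 293688 = (-1885 + 25205 - 17395) - 293688 = 5925 - 293688 = -287763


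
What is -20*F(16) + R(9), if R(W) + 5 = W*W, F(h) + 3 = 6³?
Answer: -4184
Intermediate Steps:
F(h) = 213 (F(h) = -3 + 6³ = -3 + 216 = 213)
R(W) = -5 + W² (R(W) = -5 + W*W = -5 + W²)
-20*F(16) + R(9) = -20*213 + (-5 + 9²) = -4260 + (-5 + 81) = -4260 + 76 = -4184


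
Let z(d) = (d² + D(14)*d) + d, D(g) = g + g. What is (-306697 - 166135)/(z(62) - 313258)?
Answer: 14776/9613 ≈ 1.5371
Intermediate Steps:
D(g) = 2*g
z(d) = d² + 29*d (z(d) = (d² + (2*14)*d) + d = (d² + 28*d) + d = d² + 29*d)
(-306697 - 166135)/(z(62) - 313258) = (-306697 - 166135)/(62*(29 + 62) - 313258) = -472832/(62*91 - 313258) = -472832/(5642 - 313258) = -472832/(-307616) = -472832*(-1/307616) = 14776/9613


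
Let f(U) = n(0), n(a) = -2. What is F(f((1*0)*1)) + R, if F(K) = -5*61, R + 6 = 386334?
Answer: 386023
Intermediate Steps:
R = 386328 (R = -6 + 386334 = 386328)
f(U) = -2
F(K) = -305
F(f((1*0)*1)) + R = -305 + 386328 = 386023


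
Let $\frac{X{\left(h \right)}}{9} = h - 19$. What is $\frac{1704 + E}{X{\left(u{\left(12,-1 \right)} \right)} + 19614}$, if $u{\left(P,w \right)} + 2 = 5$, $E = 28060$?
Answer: $\frac{14882}{9735} \approx 1.5287$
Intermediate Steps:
$u{\left(P,w \right)} = 3$ ($u{\left(P,w \right)} = -2 + 5 = 3$)
$X{\left(h \right)} = -171 + 9 h$ ($X{\left(h \right)} = 9 \left(h - 19\right) = 9 \left(-19 + h\right) = -171 + 9 h$)
$\frac{1704 + E}{X{\left(u{\left(12,-1 \right)} \right)} + 19614} = \frac{1704 + 28060}{\left(-171 + 9 \cdot 3\right) + 19614} = \frac{29764}{\left(-171 + 27\right) + 19614} = \frac{29764}{-144 + 19614} = \frac{29764}{19470} = 29764 \cdot \frac{1}{19470} = \frac{14882}{9735}$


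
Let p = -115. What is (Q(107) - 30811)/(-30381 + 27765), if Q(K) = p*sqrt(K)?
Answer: 30811/2616 + 115*sqrt(107)/2616 ≈ 12.233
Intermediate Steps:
Q(K) = -115*sqrt(K)
(Q(107) - 30811)/(-30381 + 27765) = (-115*sqrt(107) - 30811)/(-30381 + 27765) = (-30811 - 115*sqrt(107))/(-2616) = (-30811 - 115*sqrt(107))*(-1/2616) = 30811/2616 + 115*sqrt(107)/2616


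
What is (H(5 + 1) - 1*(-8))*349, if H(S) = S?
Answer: 4886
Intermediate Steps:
(H(5 + 1) - 1*(-8))*349 = ((5 + 1) - 1*(-8))*349 = (6 + 8)*349 = 14*349 = 4886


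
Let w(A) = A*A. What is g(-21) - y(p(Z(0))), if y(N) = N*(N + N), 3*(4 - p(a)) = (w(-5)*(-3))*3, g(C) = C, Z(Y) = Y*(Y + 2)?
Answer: -12503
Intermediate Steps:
w(A) = A**2
Z(Y) = Y*(2 + Y)
p(a) = 79 (p(a) = 4 - (-5)**2*(-3)*3/3 = 4 - 25*(-3)*3/3 = 4 - (-25)*3 = 4 - 1/3*(-225) = 4 + 75 = 79)
y(N) = 2*N**2 (y(N) = N*(2*N) = 2*N**2)
g(-21) - y(p(Z(0))) = -21 - 2*79**2 = -21 - 2*6241 = -21 - 1*12482 = -21 - 12482 = -12503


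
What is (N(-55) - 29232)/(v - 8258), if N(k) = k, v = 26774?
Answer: -29287/18516 ≈ -1.5817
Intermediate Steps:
(N(-55) - 29232)/(v - 8258) = (-55 - 29232)/(26774 - 8258) = -29287/18516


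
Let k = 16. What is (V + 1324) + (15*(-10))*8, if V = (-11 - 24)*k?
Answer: -436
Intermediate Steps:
V = -560 (V = (-11 - 24)*16 = -35*16 = -560)
(V + 1324) + (15*(-10))*8 = (-560 + 1324) + (15*(-10))*8 = 764 - 150*8 = 764 - 1200 = -436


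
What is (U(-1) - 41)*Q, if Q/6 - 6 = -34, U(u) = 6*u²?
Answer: 5880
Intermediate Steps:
Q = -168 (Q = 36 + 6*(-34) = 36 - 204 = -168)
(U(-1) - 41)*Q = (6*(-1)² - 41)*(-168) = (6*1 - 41)*(-168) = (6 - 41)*(-168) = -35*(-168) = 5880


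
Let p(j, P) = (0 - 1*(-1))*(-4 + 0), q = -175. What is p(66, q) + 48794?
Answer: 48790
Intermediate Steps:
p(j, P) = -4 (p(j, P) = (0 + 1)*(-4) = 1*(-4) = -4)
p(66, q) + 48794 = -4 + 48794 = 48790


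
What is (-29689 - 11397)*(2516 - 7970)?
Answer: 224083044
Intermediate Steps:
(-29689 - 11397)*(2516 - 7970) = -41086*(-5454) = 224083044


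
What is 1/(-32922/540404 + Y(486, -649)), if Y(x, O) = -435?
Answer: -270202/117554331 ≈ -0.0022985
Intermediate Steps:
1/(-32922/540404 + Y(486, -649)) = 1/(-32922/540404 - 435) = 1/(-32922*1/540404 - 435) = 1/(-16461/270202 - 435) = 1/(-117554331/270202) = -270202/117554331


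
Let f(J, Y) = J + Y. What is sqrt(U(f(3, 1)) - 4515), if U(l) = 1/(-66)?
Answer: I*sqrt(19667406)/66 ≈ 67.194*I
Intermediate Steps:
U(l) = -1/66
sqrt(U(f(3, 1)) - 4515) = sqrt(-1/66 - 4515) = sqrt(-297991/66) = I*sqrt(19667406)/66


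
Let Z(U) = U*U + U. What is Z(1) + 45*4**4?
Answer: 11522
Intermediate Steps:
Z(U) = U + U**2 (Z(U) = U**2 + U = U + U**2)
Z(1) + 45*4**4 = 1*(1 + 1) + 45*4**4 = 1*2 + 45*256 = 2 + 11520 = 11522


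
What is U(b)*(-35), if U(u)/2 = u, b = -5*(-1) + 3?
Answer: -560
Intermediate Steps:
b = 8 (b = 5 + 3 = 8)
U(u) = 2*u
U(b)*(-35) = (2*8)*(-35) = 16*(-35) = -560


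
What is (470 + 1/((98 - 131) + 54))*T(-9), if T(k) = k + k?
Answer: -59226/7 ≈ -8460.9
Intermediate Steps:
T(k) = 2*k
(470 + 1/((98 - 131) + 54))*T(-9) = (470 + 1/((98 - 131) + 54))*(2*(-9)) = (470 + 1/(-33 + 54))*(-18) = (470 + 1/21)*(-18) = (9871/21)*(-18) = -59226/7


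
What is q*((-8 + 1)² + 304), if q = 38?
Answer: 13414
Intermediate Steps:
q*((-8 + 1)² + 304) = 38*((-8 + 1)² + 304) = 38*((-7)² + 304) = 38*(49 + 304) = 38*353 = 13414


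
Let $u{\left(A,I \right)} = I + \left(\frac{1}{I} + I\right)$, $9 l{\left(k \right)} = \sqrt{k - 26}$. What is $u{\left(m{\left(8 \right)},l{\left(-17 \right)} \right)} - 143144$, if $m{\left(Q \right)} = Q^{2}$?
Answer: $-143144 + \frac{5 i \sqrt{43}}{387} \approx -1.4314 \cdot 10^{5} + 0.084721 i$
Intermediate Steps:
$l{\left(k \right)} = \frac{\sqrt{-26 + k}}{9}$ ($l{\left(k \right)} = \frac{\sqrt{k - 26}}{9} = \frac{\sqrt{-26 + k}}{9}$)
$u{\left(A,I \right)} = \frac{1}{I} + 2 I$ ($u{\left(A,I \right)} = I + \left(I + \frac{1}{I}\right) = \frac{1}{I} + 2 I$)
$u{\left(m{\left(8 \right)},l{\left(-17 \right)} \right)} - 143144 = \left(\frac{1}{\frac{1}{9} \sqrt{-26 - 17}} + 2 \frac{\sqrt{-26 - 17}}{9}\right) - 143144 = \left(\frac{1}{\frac{1}{9} \sqrt{-43}} + 2 \frac{\sqrt{-43}}{9}\right) - 143144 = \left(\frac{1}{\frac{1}{9} i \sqrt{43}} + 2 \frac{i \sqrt{43}}{9}\right) - 143144 = \left(- \frac{9 i \sqrt{43}}{43} + \frac{2 i \sqrt{43}}{9}\right) - 143144 = \frac{5 i \sqrt{43}}{387} - 143144 = -143144 + \frac{5 i \sqrt{43}}{387}$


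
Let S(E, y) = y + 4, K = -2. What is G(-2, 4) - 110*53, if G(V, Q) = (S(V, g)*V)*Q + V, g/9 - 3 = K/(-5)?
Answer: -30544/5 ≈ -6108.8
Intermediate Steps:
g = 153/5 (g = 27 + 9*(-2/(-5)) = 27 + 9*(-2*(-1/5)) = 27 + 9*(2/5) = 27 + 18/5 = 153/5 ≈ 30.600)
S(E, y) = 4 + y
G(V, Q) = V + 173*Q*V/5 (G(V, Q) = ((4 + 153/5)*V)*Q + V = (173*V/5)*Q + V = 173*Q*V/5 + V = V + 173*Q*V/5)
G(-2, 4) - 110*53 = (1/5)*(-2)*(5 + 173*4) - 110*53 = (1/5)*(-2)*(5 + 692) - 5830 = (1/5)*(-2)*697 - 5830 = -1394/5 - 5830 = -30544/5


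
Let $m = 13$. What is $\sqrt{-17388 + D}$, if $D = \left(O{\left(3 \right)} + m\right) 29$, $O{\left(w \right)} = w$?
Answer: $2 i \sqrt{4231} \approx 130.09 i$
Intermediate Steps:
$D = 464$ ($D = \left(3 + 13\right) 29 = 16 \cdot 29 = 464$)
$\sqrt{-17388 + D} = \sqrt{-17388 + 464} = \sqrt{-16924} = 2 i \sqrt{4231}$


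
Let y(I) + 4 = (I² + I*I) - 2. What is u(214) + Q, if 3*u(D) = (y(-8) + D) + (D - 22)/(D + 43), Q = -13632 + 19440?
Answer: 1521504/257 ≈ 5920.3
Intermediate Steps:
Q = 5808
y(I) = -6 + 2*I² (y(I) = -4 + ((I² + I*I) - 2) = -4 + ((I² + I²) - 2) = -4 + (2*I² - 2) = -4 + (-2 + 2*I²) = -6 + 2*I²)
u(D) = 122/3 + D/3 + (-22 + D)/(3*(43 + D)) (u(D) = (((-6 + 2*(-8)²) + D) + (D - 22)/(D + 43))/3 = (((-6 + 2*64) + D) + (-22 + D)/(43 + D))/3 = (((-6 + 128) + D) + (-22 + D)/(43 + D))/3 = ((122 + D) + (-22 + D)/(43 + D))/3 = (122 + D + (-22 + D)/(43 + D))/3 = 122/3 + D/3 + (-22 + D)/(3*(43 + D)))
u(214) + Q = (5224 + 214² + 166*214)/(3*(43 + 214)) + 5808 = (⅓)*(5224 + 45796 + 35524)/257 + 5808 = (⅓)*(1/257)*86544 + 5808 = 28848/257 + 5808 = 1521504/257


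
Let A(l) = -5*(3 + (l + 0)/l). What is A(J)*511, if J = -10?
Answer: -10220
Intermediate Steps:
A(l) = -20 (A(l) = -5*(3 + l/l) = -5*(3 + 1) = -5*4 = -20)
A(J)*511 = -20*511 = -10220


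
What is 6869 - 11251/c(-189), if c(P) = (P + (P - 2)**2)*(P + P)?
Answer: 94231535995/13718376 ≈ 6869.0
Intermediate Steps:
c(P) = 2*P*(P + (-2 + P)**2) (c(P) = (P + (-2 + P)**2)*(2*P) = 2*P*(P + (-2 + P)**2))
6869 - 11251/c(-189) = 6869 - 11251/(2*(-189)*(-189 + (-2 - 189)**2)) = 6869 - 11251/(2*(-189)*(-189 + (-191)**2)) = 6869 - 11251/(2*(-189)*(-189 + 36481)) = 6869 - 11251/(2*(-189)*36292) = 6869 - 11251/(-13718376) = 6869 - 11251*(-1)/13718376 = 6869 - 1*(-11251/13718376) = 6869 + 11251/13718376 = 94231535995/13718376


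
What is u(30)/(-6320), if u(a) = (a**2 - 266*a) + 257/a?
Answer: 212143/189600 ≈ 1.1189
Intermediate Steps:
u(a) = a**2 - 266*a + 257/a
u(30)/(-6320) = ((257 + 30**2*(-266 + 30))/30)/(-6320) = ((257 + 900*(-236))/30)*(-1/6320) = ((257 - 212400)/30)*(-1/6320) = ((1/30)*(-212143))*(-1/6320) = -212143/30*(-1/6320) = 212143/189600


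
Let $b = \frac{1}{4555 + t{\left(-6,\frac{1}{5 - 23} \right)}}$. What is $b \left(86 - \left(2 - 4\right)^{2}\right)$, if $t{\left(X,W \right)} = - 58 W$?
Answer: $\frac{369}{20512} \approx 0.017989$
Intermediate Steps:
$b = \frac{9}{41024}$ ($b = \frac{1}{4555 - \frac{58}{5 - 23}} = \frac{1}{4555 - \frac{58}{-18}} = \frac{1}{4555 - - \frac{29}{9}} = \frac{1}{4555 + \frac{29}{9}} = \frac{1}{\frac{41024}{9}} = \frac{9}{41024} \approx 0.00021938$)
$b \left(86 - \left(2 - 4\right)^{2}\right) = \frac{9 \left(86 - \left(2 - 4\right)^{2}\right)}{41024} = \frac{9 \left(86 - \left(-2\right)^{2}\right)}{41024} = \frac{9 \left(86 - 4\right)}{41024} = \frac{9}{41024} \cdot 82 = \frac{369}{20512}$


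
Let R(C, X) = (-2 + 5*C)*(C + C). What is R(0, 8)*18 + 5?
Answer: 5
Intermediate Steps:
R(C, X) = 2*C*(-2 + 5*C) (R(C, X) = (-2 + 5*C)*(2*C) = 2*C*(-2 + 5*C))
R(0, 8)*18 + 5 = (2*0*(-2 + 5*0))*18 + 5 = (2*0*(-2 + 0))*18 + 5 = (2*0*(-2))*18 + 5 = 0*18 + 5 = 0 + 5 = 5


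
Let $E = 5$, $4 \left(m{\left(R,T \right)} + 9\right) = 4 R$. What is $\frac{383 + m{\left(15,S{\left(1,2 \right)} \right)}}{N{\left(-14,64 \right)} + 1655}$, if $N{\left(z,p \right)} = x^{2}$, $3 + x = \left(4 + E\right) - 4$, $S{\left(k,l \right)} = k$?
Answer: $\frac{389}{1659} \approx 0.23448$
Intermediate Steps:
$m{\left(R,T \right)} = -9 + R$ ($m{\left(R,T \right)} = -9 + \frac{4 R}{4} = -9 + R$)
$x = 2$ ($x = -3 + \left(\left(4 + 5\right) - 4\right) = -3 + \left(9 - 4\right) = -3 + 5 = 2$)
$N{\left(z,p \right)} = 4$ ($N{\left(z,p \right)} = 2^{2} = 4$)
$\frac{383 + m{\left(15,S{\left(1,2 \right)} \right)}}{N{\left(-14,64 \right)} + 1655} = \frac{383 + \left(-9 + 15\right)}{4 + 1655} = \frac{383 + 6}{1659} = 389 \cdot \frac{1}{1659} = \frac{389}{1659}$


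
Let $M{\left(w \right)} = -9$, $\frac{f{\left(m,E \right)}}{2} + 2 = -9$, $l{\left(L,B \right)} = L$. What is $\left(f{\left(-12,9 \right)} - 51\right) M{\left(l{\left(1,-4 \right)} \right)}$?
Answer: $657$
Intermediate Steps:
$f{\left(m,E \right)} = -22$ ($f{\left(m,E \right)} = -4 + 2 \left(-9\right) = -4 - 18 = -22$)
$\left(f{\left(-12,9 \right)} - 51\right) M{\left(l{\left(1,-4 \right)} \right)} = \left(-22 - 51\right) \left(-9\right) = \left(-73\right) \left(-9\right) = 657$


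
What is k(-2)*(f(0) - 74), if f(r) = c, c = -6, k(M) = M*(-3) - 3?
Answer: -240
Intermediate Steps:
k(M) = -3 - 3*M (k(M) = -3*M - 3 = -3 - 3*M)
f(r) = -6
k(-2)*(f(0) - 74) = (-3 - 3*(-2))*(-6 - 74) = (-3 + 6)*(-80) = 3*(-80) = -240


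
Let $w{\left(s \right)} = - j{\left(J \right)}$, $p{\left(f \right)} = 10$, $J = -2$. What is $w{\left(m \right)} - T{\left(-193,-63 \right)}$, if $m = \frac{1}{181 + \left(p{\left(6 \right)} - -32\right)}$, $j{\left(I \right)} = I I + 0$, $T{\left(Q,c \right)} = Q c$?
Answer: $-12163$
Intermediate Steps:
$j{\left(I \right)} = I^{2}$ ($j{\left(I \right)} = I^{2} + 0 = I^{2}$)
$m = \frac{1}{223}$ ($m = \frac{1}{181 + \left(10 - -32\right)} = \frac{1}{181 + \left(10 + 32\right)} = \frac{1}{181 + 42} = \frac{1}{223} \approx 0.0044843$)
$w{\left(s \right)} = -4$ ($w{\left(s \right)} = - \left(-2\right)^{2} = \left(-1\right) 4 = -4$)
$w{\left(m \right)} - T{\left(-193,-63 \right)} = -4 - \left(-193\right) \left(-63\right) = -4 - 12159 = -12163$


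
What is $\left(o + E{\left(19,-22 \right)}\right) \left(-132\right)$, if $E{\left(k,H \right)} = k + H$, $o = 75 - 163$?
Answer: $12012$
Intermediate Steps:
$o = -88$
$E{\left(k,H \right)} = H + k$
$\left(o + E{\left(19,-22 \right)}\right) \left(-132\right) = \left(-88 + \left(-22 + 19\right)\right) \left(-132\right) = \left(-88 - 3\right) \left(-132\right) = \left(-91\right) \left(-132\right) = 12012$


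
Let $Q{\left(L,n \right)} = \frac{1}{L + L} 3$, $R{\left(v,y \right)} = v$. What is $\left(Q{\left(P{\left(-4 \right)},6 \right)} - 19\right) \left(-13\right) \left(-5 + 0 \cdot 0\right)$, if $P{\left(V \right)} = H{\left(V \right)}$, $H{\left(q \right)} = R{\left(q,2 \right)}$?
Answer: $- \frac{10075}{8} \approx -1259.4$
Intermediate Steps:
$H{\left(q \right)} = q$
$P{\left(V \right)} = V$
$Q{\left(L,n \right)} = \frac{3}{2 L}$ ($Q{\left(L,n \right)} = \frac{1}{2 L} 3 = \frac{3}{2 L}$)
$\left(Q{\left(P{\left(-4 \right)},6 \right)} - 19\right) \left(-13\right) \left(-5 + 0 \cdot 0\right) = \left(\frac{3}{2 \left(-4\right)} - 19\right) \left(-13\right) \left(-5 + 0 \cdot 0\right) = \left(\frac{3}{2} \left(- \frac{1}{4}\right) - 19\right) \left(-13\right) \left(-5 + 0\right) = \left(- \frac{3}{8} - 19\right) \left(-13\right) \left(-5\right) = \left(- \frac{155}{8}\right) \left(-13\right) \left(-5\right) = \frac{2015}{8} \left(-5\right) = - \frac{10075}{8}$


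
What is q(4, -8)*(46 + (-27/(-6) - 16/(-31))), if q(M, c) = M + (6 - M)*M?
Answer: 18978/31 ≈ 612.19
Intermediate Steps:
q(M, c) = M + M*(6 - M)
q(4, -8)*(46 + (-27/(-6) - 16/(-31))) = (4*(7 - 1*4))*(46 + (-27/(-6) - 16/(-31))) = (4*(7 - 4))*(46 + (-27*(-⅙) - 16*(-1/31))) = (4*3)*(46 + (9/2 + 16/31)) = 12*(46 + 311/62) = 12*(3163/62) = 18978/31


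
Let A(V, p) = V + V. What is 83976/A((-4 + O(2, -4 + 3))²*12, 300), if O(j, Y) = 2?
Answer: 3499/4 ≈ 874.75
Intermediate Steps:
A(V, p) = 2*V
83976/A((-4 + O(2, -4 + 3))²*12, 300) = 83976/((2*((-4 + 2)²*12))) = 83976/((2*((-2)²*12))) = 83976/((2*(4*12))) = 83976/((2*48)) = 83976/96 = 83976*(1/96) = 3499/4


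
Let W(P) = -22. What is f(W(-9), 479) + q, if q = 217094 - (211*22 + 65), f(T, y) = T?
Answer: 212365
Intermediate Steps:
q = 212387 (q = 217094 - (4642 + 65) = 217094 - 1*4707 = 217094 - 4707 = 212387)
f(W(-9), 479) + q = -22 + 212387 = 212365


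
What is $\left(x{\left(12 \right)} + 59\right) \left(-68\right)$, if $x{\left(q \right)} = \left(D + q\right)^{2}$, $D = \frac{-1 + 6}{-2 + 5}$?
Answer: $- \frac{150416}{9} \approx -16713.0$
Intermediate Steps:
$D = \frac{5}{3} \approx 1.6667$
$x{\left(q \right)} = \left(\frac{5}{3} + q\right)^{2}$
$\left(x{\left(12 \right)} + 59\right) \left(-68\right) = \left(\frac{\left(5 + 3 \cdot 12\right)^{2}}{9} + 59\right) \left(-68\right) = \left(\frac{\left(5 + 36\right)^{2}}{9} + 59\right) \left(-68\right) = \left(\frac{41^{2}}{9} + 59\right) \left(-68\right) = \left(\frac{1}{9} \cdot 1681 + 59\right) \left(-68\right) = \left(\frac{1681}{9} + 59\right) \left(-68\right) = \frac{2212}{9} \left(-68\right) = - \frac{150416}{9}$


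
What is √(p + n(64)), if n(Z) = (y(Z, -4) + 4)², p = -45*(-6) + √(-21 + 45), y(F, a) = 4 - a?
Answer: √(414 + 2*√6) ≈ 20.467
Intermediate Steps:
p = 270 + 2*√6 (p = 270 + √24 = 270 + 2*√6 ≈ 274.90)
n(Z) = 144 (n(Z) = ((4 - 1*(-4)) + 4)² = ((4 + 4) + 4)² = (8 + 4)² = 12² = 144)
√(p + n(64)) = √((270 + 2*√6) + 144) = √(414 + 2*√6)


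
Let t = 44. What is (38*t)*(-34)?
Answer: -56848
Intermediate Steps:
(38*t)*(-34) = (38*44)*(-34) = 1672*(-34) = -56848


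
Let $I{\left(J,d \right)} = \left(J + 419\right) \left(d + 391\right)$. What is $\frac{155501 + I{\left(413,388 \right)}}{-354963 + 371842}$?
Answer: $\frac{803629}{16879} \approx 47.611$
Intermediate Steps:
$I{\left(J,d \right)} = \left(391 + d\right) \left(419 + J\right)$ ($I{\left(J,d \right)} = \left(419 + J\right) \left(391 + d\right) = \left(391 + d\right) \left(419 + J\right)$)
$\frac{155501 + I{\left(413,388 \right)}}{-354963 + 371842} = \frac{155501 + \left(163829 + 391 \cdot 413 + 419 \cdot 388 + 413 \cdot 388\right)}{-354963 + 371842} = \frac{155501 + \left(163829 + 161483 + 162572 + 160244\right)}{16879} = \left(155501 + 648128\right) \frac{1}{16879} = 803629 \cdot \frac{1}{16879} = \frac{803629}{16879}$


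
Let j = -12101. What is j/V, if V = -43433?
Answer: 12101/43433 ≈ 0.27861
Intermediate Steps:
j/V = -12101/(-43433) = -12101*(-1/43433) = 12101/43433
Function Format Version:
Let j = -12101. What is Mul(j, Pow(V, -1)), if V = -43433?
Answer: Rational(12101, 43433) ≈ 0.27861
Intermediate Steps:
Mul(j, Pow(V, -1)) = Mul(-12101, Pow(-43433, -1)) = Mul(-12101, Rational(-1, 43433)) = Rational(12101, 43433)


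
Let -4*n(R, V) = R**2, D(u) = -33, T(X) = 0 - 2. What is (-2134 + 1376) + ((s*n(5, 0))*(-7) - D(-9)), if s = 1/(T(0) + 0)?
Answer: -5975/8 ≈ -746.88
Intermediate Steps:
T(X) = -2
s = -1/2 (s = 1/(-2 + 0) = 1/(-2) = -1/2 ≈ -0.50000)
n(R, V) = -R**2/4
(-2134 + 1376) + ((s*n(5, 0))*(-7) - D(-9)) = (-2134 + 1376) + (-(-1)*5**2/8*(-7) - 1*(-33)) = -758 + (-(-1)*25/8*(-7) + 33) = -758 + (-1/2*(-25/4)*(-7) + 33) = -758 + ((25/8)*(-7) + 33) = -758 + (-175/8 + 33) = -758 + 89/8 = -5975/8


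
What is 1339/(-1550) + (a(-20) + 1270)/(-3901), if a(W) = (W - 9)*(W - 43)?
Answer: -10023789/6046550 ≈ -1.6578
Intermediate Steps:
a(W) = (-43 + W)*(-9 + W) (a(W) = (-9 + W)*(-43 + W) = (-43 + W)*(-9 + W))
1339/(-1550) + (a(-20) + 1270)/(-3901) = 1339/(-1550) + ((387 + (-20)² - 52*(-20)) + 1270)/(-3901) = 1339*(-1/1550) + ((387 + 400 + 1040) + 1270)*(-1/3901) = -1339/1550 + (1827 + 1270)*(-1/3901) = -1339/1550 + 3097*(-1/3901) = -1339/1550 - 3097/3901 = -10023789/6046550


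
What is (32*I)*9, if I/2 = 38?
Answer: 21888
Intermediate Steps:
I = 76 (I = 2*38 = 76)
(32*I)*9 = (32*76)*9 = 2432*9 = 21888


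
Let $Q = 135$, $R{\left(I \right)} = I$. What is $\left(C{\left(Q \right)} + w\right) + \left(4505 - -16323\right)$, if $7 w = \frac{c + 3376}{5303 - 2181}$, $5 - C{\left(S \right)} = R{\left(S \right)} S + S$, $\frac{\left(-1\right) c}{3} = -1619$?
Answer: $\frac{54053175}{21854} \approx 2473.4$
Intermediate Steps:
$c = 4857$ ($c = \left(-3\right) \left(-1619\right) = 4857$)
$C{\left(S \right)} = 5 - S - S^{2}$ ($C{\left(S \right)} = 5 - \left(S S + S\right) = 5 - \left(S^{2} + S\right) = 5 - \left(S + S^{2}\right) = 5 - S - S^{2}$)
$w = \frac{8233}{21854}$ ($w = \frac{\left(4857 + 3376\right) \frac{1}{5303 - 2181}}{7} = \frac{8233 \cdot \frac{1}{3122}}{7} = \frac{1}{7} \cdot \frac{8233}{3122} = \frac{8233}{21854} \approx 0.37673$)
$\left(C{\left(Q \right)} + w\right) + \left(4505 - -16323\right) = \left(\left(5 - 135 - 135^{2}\right) + \frac{8233}{21854}\right) + \left(4505 - -16323\right) = \left(\left(5 - 135 - 18225\right) + \frac{8233}{21854}\right) + \left(4505 + 16323\right) = \left(\left(5 - 135 - 18225\right) + \frac{8233}{21854}\right) + 20828 = \left(-18355 + \frac{8233}{21854}\right) + 20828 = - \frac{401121937}{21854} + 20828 = \frac{54053175}{21854}$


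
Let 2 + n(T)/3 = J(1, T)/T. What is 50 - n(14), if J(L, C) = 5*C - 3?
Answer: 583/14 ≈ 41.643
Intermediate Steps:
J(L, C) = -3 + 5*C
n(T) = -6 + 3*(-3 + 5*T)/T (n(T) = -6 + 3*((-3 + 5*T)/T) = -6 + 3*(-3 + 5*T)/T)
50 - n(14) = 50 - (9 - 9/14) = 50 - 1*117/14 = 50 - 117/14 = 583/14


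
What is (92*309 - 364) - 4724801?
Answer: -4696737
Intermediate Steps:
(92*309 - 364) - 4724801 = (28428 - 364) - 4724801 = 28064 - 4724801 = -4696737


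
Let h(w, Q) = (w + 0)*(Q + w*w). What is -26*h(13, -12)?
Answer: -53066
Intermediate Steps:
h(w, Q) = w*(Q + w**2)
-26*h(13, -12) = -338*(-12 + 13**2) = -338*(-12 + 169) = -338*157 = -26*2041 = -53066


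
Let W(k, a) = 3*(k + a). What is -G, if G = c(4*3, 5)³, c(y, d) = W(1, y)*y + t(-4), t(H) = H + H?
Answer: -97336000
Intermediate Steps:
t(H) = 2*H
W(k, a) = 3*a + 3*k (W(k, a) = 3*(a + k) = 3*a + 3*k)
c(y, d) = -8 + y*(3 + 3*y) (c(y, d) = (3*y + 3*1)*y + 2*(-4) = (3*y + 3)*y - 8 = (3 + 3*y)*y - 8 = y*(3 + 3*y) - 8 = -8 + y*(3 + 3*y))
G = 97336000 (G = (-8 + 3*(4*3)*(1 + 4*3))³ = (-8 + 3*12*(1 + 12))³ = (-8 + 3*12*13)³ = (-8 + 468)³ = 460³ = 97336000)
-G = -1*97336000 = -97336000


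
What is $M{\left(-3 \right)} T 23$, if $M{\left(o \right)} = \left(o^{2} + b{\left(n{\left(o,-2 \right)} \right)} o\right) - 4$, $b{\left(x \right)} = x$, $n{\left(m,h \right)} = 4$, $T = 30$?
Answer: $-4830$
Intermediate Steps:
$M{\left(o \right)} = -4 + o^{2} + 4 o$ ($M{\left(o \right)} = \left(o^{2} + 4 o\right) - 4 = -4 + o^{2} + 4 o$)
$M{\left(-3 \right)} T 23 = \left(-4 + \left(-3\right)^{2} + 4 \left(-3\right)\right) 30 \cdot 23 = \left(-4 + 9 - 12\right) 30 \cdot 23 = \left(-7\right) 30 \cdot 23 = \left(-210\right) 23 = -4830$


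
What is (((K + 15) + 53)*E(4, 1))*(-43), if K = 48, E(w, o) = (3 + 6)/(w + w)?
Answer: -11223/2 ≈ -5611.5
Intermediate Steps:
E(w, o) = 9/(2*w) (E(w, o) = 9/((2*w)) = 9*(1/(2*w)) = 9/(2*w))
(((K + 15) + 53)*E(4, 1))*(-43) = (((48 + 15) + 53)*((9/2)/4))*(-43) = ((63 + 53)*((9/2)*(¼)))*(-43) = (116*(9/8))*(-43) = (261/2)*(-43) = -11223/2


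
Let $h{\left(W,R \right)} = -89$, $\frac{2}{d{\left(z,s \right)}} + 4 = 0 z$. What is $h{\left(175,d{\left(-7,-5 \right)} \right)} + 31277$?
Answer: $31188$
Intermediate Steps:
$d{\left(z,s \right)} = - \frac{1}{2}$ ($d{\left(z,s \right)} = \frac{2}{-4 + 0 z} = \frac{2}{-4 + 0} = \frac{2}{-4} = 2 \left(- \frac{1}{4}\right) = - \frac{1}{2}$)
$h{\left(175,d{\left(-7,-5 \right)} \right)} + 31277 = -89 + 31277 = 31188$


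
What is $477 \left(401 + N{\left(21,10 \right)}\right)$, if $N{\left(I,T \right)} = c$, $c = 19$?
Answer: $200340$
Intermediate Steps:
$N{\left(I,T \right)} = 19$
$477 \left(401 + N{\left(21,10 \right)}\right) = 477 \left(401 + 19\right) = 477 \cdot 420 = 200340$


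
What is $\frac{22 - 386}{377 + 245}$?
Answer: $- \frac{182}{311} \approx -0.58521$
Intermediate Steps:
$\frac{22 - 386}{377 + 245} = - \frac{364}{622} = \left(-364\right) \frac{1}{622} = - \frac{182}{311}$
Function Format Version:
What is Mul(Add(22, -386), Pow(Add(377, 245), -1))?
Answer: Rational(-182, 311) ≈ -0.58521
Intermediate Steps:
Mul(Add(22, -386), Pow(Add(377, 245), -1)) = Mul(-364, Pow(622, -1)) = Mul(-364, Rational(1, 622)) = Rational(-182, 311)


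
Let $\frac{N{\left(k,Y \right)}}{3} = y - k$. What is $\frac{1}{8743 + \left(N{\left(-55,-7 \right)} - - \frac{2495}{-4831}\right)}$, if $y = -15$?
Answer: $\frac{4831}{42814658} \approx 0.00011284$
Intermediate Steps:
$N{\left(k,Y \right)} = -45 - 3 k$ ($N{\left(k,Y \right)} = 3 \left(-15 - k\right) = -45 - 3 k$)
$\frac{1}{8743 + \left(N{\left(-55,-7 \right)} - - \frac{2495}{-4831}\right)} = \frac{1}{8743 - \left(-120 - \frac{2495}{-4831}\right)} = \frac{1}{8743 + \left(\left(-45 + 165\right) - \left(-2495\right) \left(- \frac{1}{4831}\right)\right)} = \frac{1}{8743 + \left(120 - \frac{2495}{4831}\right)} = \frac{1}{8743 + \frac{577225}{4831}} = \frac{1}{\frac{42814658}{4831}} = \frac{4831}{42814658}$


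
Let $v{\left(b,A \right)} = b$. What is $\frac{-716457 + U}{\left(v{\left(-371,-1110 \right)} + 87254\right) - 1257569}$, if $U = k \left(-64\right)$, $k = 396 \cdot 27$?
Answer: $\frac{1400745}{1170686} \approx 1.1965$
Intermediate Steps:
$k = 10692$
$U = -684288$ ($U = 10692 \left(-64\right) = -684288$)
$\frac{-716457 + U}{\left(v{\left(-371,-1110 \right)} + 87254\right) - 1257569} = \frac{-716457 - 684288}{\left(-371 + 87254\right) - 1257569} = - \frac{1400745}{86883 - 1257569} = - \frac{1400745}{-1170686} = \left(-1400745\right) \left(- \frac{1}{1170686}\right) = \frac{1400745}{1170686}$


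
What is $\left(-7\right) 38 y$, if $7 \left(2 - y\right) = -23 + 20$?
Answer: $-646$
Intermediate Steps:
$y = \frac{17}{7}$ ($y = 2 - \frac{-23 + 20}{7} = 2 - - \frac{3}{7} = 2 + \frac{3}{7} = \frac{17}{7} \approx 2.4286$)
$\left(-7\right) 38 y = \left(-7\right) 38 \cdot \frac{17}{7} = \left(-266\right) \frac{17}{7} = -646$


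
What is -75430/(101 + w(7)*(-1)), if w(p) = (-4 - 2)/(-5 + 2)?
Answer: -75430/99 ≈ -761.92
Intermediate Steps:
w(p) = 2 (w(p) = -6/(-3) = -6*(-⅓) = 2)
-75430/(101 + w(7)*(-1)) = -75430/(101 + 2*(-1)) = -75430/(101 - 2) = -75430/99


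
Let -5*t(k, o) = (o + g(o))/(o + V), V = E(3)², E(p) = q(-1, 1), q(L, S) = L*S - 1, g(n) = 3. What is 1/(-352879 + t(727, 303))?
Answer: -1535/541669571 ≈ -2.8338e-6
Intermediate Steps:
q(L, S) = -1 + L*S
E(p) = -2 (E(p) = -1 - 1*1 = -1 - 1 = -2)
V = 4 (V = (-2)² = 4)
t(k, o) = -(3 + o)/(5*(4 + o)) (t(k, o) = -(o + 3)/(5*(o + 4)) = -(3 + o)/(5*(4 + o)))
1/(-352879 + t(727, 303)) = 1/(-352879 + (-3 - 1*303)/(5*(4 + 303))) = 1/(-352879 + (⅕)*(-3 - 303)/307) = 1/(-352879 + (⅕)*(1/307)*(-306)) = 1/(-352879 - 306/1535) = 1/(-541669571/1535) = -1535/541669571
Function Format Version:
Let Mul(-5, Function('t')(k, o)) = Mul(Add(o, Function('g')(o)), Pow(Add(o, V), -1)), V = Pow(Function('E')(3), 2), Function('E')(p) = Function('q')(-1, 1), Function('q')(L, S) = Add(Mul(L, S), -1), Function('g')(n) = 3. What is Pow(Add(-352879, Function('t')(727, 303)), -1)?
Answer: Rational(-1535, 541669571) ≈ -2.8338e-6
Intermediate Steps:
Function('q')(L, S) = Add(-1, Mul(L, S))
Function('E')(p) = -2 (Function('E')(p) = Add(-1, Mul(-1, 1)) = Add(-1, -1) = -2)
V = 4 (V = Pow(-2, 2) = 4)
Function('t')(k, o) = Mul(Rational(-1, 5), Pow(Add(4, o), -1), Add(3, o)) (Function('t')(k, o) = Mul(Rational(-1, 5), Mul(Add(o, 3), Pow(Add(o, 4), -1))) = Mul(Rational(-1, 5), Mul(Add(3, o), Pow(Add(4, o), -1))) = Mul(Rational(-1, 5), Mul(Pow(Add(4, o), -1), Add(3, o))) = Mul(Rational(-1, 5), Pow(Add(4, o), -1), Add(3, o)))
Pow(Add(-352879, Function('t')(727, 303)), -1) = Pow(Add(-352879, Mul(Rational(1, 5), Pow(Add(4, 303), -1), Add(-3, Mul(-1, 303)))), -1) = Pow(Add(-352879, Mul(Rational(1, 5), Pow(307, -1), Add(-3, -303))), -1) = Pow(Add(-352879, Mul(Rational(1, 5), Rational(1, 307), -306)), -1) = Pow(Add(-352879, Rational(-306, 1535)), -1) = Pow(Rational(-541669571, 1535), -1) = Rational(-1535, 541669571)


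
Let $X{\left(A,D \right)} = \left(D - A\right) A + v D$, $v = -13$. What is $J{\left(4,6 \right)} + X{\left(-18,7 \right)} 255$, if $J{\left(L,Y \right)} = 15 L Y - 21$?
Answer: $-137616$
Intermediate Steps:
$J{\left(L,Y \right)} = -21 + 15 L Y$ ($J{\left(L,Y \right)} = 15 L Y - 21 = -21 + 15 L Y$)
$X{\left(A,D \right)} = - 13 D + A \left(D - A\right)$ ($X{\left(A,D \right)} = \left(D - A\right) A - 13 D = A \left(D - A\right) - 13 D = - 13 D + A \left(D - A\right)$)
$J{\left(4,6 \right)} + X{\left(-18,7 \right)} 255 = \left(-21 + 15 \cdot 4 \cdot 6\right) + \left(- \left(-18\right)^{2} - 91 - 126\right) 255 = \left(-21 + 360\right) + \left(\left(-1\right) 324 - 91 - 126\right) 255 = 339 + \left(-324 - 91 - 126\right) 255 = 339 - 137955 = -137616$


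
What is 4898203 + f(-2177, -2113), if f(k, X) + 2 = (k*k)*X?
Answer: -10009303976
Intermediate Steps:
f(k, X) = -2 + X*k**2 (f(k, X) = -2 + (k*k)*X = -2 + k**2*X = -2 + X*k**2)
4898203 + f(-2177, -2113) = 4898203 + (-2 - 2113*(-2177)**2) = 4898203 + (-2 - 2113*4739329) = 4898203 + (-2 - 10014202177) = 4898203 - 10014202179 = -10009303976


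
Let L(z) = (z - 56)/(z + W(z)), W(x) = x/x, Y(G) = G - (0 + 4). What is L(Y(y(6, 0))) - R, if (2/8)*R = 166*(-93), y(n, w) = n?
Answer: 61734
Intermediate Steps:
Y(G) = -4 + G (Y(G) = G - 1*4 = G - 4 = -4 + G)
W(x) = 1
L(z) = (-56 + z)/(1 + z) (L(z) = (z - 56)/(z + 1) = (-56 + z)/(1 + z))
R = -61752 (R = 4*(166*(-93)) = 4*(-15438) = -61752)
L(Y(y(6, 0))) - R = (-56 + (-4 + 6))/(1 + (-4 + 6)) - 1*(-61752) = (-56 + 2)/(1 + 2) + 61752 = -54/3 + 61752 = (⅓)*(-54) + 61752 = -18 + 61752 = 61734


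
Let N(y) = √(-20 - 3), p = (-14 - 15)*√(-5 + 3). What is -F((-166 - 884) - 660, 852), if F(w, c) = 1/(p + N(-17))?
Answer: -I/(-√23 + 29*√2) ≈ -0.027612*I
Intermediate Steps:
p = -29*I*√2 ≈ -41.012*I
N(y) = I*√23 (N(y) = √(-23) = I*√23)
F(w, c) = 1/(I*√23 - 29*I*√2) (F(w, c) = 1/(-29*I*√2 + I*√23) = 1/(I*√23 - 29*I*√2))
-F((-166 - 884) - 660, 852) = -I/(-√23 + 29*√2)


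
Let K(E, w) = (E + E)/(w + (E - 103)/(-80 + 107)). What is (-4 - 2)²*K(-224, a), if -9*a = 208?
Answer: 145152/317 ≈ 457.89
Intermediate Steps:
a = -208/9 (a = -⅑*208 = -208/9 ≈ -23.111)
K(E, w) = 2*E/(-103/27 + w + E/27) (K(E, w) = (2*E)/(w + (-103 + E)/27) = (2*E)/(w + (-103 + E)*(1/27)) = (2*E)/(w + (-103/27 + E/27)) = (2*E)/(-103/27 + w + E/27) = 2*E/(-103/27 + w + E/27))
(-4 - 2)²*K(-224, a) = (-4 - 2)²*(54*(-224)/(-103 - 224 + 27*(-208/9))) = (-6)²*(54*(-224)/(-103 - 224 - 624)) = 36*(54*(-224)/(-951)) = 36*(54*(-224)*(-1/951)) = 36*(4032/317) = 145152/317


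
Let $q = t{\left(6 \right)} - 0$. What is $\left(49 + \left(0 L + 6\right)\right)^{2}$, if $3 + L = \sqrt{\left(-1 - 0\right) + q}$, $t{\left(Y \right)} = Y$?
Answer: $3025$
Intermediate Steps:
$q = 6$ ($q = 6 - 0 = 6 + 0 = 6$)
$L = -3 + \sqrt{5}$ ($L = -3 + \sqrt{\left(-1 - 0\right) + 6} = -3 + \sqrt{\left(-1 + 0\right) + 6} = -3 + \sqrt{-1 + 6} = -3 + \sqrt{5} \approx -0.76393$)
$\left(49 + \left(0 L + 6\right)\right)^{2} = \left(49 + \left(0 \left(-3 + \sqrt{5}\right) + 6\right)\right)^{2} = \left(49 + \left(0 + 6\right)\right)^{2} = \left(49 + 6\right)^{2} = 55^{2} = 3025$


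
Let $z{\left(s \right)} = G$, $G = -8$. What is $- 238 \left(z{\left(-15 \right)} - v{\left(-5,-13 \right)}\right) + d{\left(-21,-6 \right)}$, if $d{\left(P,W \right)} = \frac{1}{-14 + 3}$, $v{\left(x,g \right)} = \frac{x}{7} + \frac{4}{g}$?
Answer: $\frac{237477}{143} \approx 1660.7$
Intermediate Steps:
$v{\left(x,g \right)} = \frac{4}{g} + \frac{x}{7}$ ($v{\left(x,g \right)} = x \frac{1}{7} + \frac{4}{g} = \frac{x}{7} + \frac{4}{g} = \frac{4}{g} + \frac{x}{7}$)
$d{\left(P,W \right)} = - \frac{1}{11}$ ($d{\left(P,W \right)} = \frac{1}{-11} = - \frac{1}{11}$)
$z{\left(s \right)} = -8$
$- 238 \left(z{\left(-15 \right)} - v{\left(-5,-13 \right)}\right) + d{\left(-21,-6 \right)} = - 238 \left(-8 - \left(\frac{4}{-13} + \frac{1}{7} \left(-5\right)\right)\right) - \frac{1}{11} = - 238 \left(-8 - \left(4 \left(- \frac{1}{13}\right) - \frac{5}{7}\right)\right) - \frac{1}{11} = - 238 \left(-8 - \left(- \frac{4}{13} - \frac{5}{7}\right)\right) - \frac{1}{11} = - 238 \left(-8 - - \frac{93}{91}\right) - \frac{1}{11} = - 238 \left(-8 + \frac{93}{91}\right) - \frac{1}{11} = \left(-238\right) \left(- \frac{635}{91}\right) - \frac{1}{11} = \frac{21590}{13} - \frac{1}{11} = \frac{237477}{143}$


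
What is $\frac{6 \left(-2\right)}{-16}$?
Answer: $\frac{3}{4} \approx 0.75$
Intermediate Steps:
$\frac{6 \left(-2\right)}{-16} = \left(-12\right) \left(- \frac{1}{16}\right) = \frac{3}{4}$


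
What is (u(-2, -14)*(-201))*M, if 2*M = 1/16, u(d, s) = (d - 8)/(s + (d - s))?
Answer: -1005/32 ≈ -31.406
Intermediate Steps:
u(d, s) = (-8 + d)/d
M = 1/32 (M = (1/2)/16 = (1/2)*(1/16) = 1/32 ≈ 0.031250)
(u(-2, -14)*(-201))*M = (((-8 - 2)/(-2))*(-201))*(1/32) = (-1/2*(-10)*(-201))*(1/32) = (5*(-201))*(1/32) = -1005*1/32 = -1005/32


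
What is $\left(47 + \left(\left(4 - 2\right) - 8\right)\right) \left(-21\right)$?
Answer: $-861$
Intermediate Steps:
$\left(47 + \left(\left(4 - 2\right) - 8\right)\right) \left(-21\right) = \left(47 + \left(2 - 8\right)\right) \left(-21\right) = \left(47 - 6\right) \left(-21\right) = 41 \left(-21\right) = -861$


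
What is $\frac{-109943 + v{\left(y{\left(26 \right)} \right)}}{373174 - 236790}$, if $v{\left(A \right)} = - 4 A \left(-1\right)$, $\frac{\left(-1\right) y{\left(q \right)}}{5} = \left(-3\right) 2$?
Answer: $- \frac{109823}{136384} \approx -0.80525$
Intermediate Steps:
$y{\left(q \right)} = 30$ ($y{\left(q \right)} = - 5 \left(\left(-3\right) 2\right) = \left(-5\right) \left(-6\right) = 30$)
$v{\left(A \right)} = 4 A$
$\frac{-109943 + v{\left(y{\left(26 \right)} \right)}}{373174 - 236790} = \frac{-109943 + 4 \cdot 30}{373174 - 236790} = \frac{-109943 + 120}{136384} = \left(-109823\right) \frac{1}{136384} = - \frac{109823}{136384}$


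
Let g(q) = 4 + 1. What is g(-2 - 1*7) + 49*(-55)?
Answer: -2690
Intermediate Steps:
g(q) = 5
g(-2 - 1*7) + 49*(-55) = 5 + 49*(-55) = 5 - 2695 = -2690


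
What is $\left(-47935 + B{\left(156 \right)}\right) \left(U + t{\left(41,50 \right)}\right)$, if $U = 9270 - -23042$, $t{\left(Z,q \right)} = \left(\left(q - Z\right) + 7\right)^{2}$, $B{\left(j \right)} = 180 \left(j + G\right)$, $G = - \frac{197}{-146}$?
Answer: $- \frac{46627117080}{73} \approx -6.3873 \cdot 10^{8}$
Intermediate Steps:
$G = \frac{197}{146}$ ($G = \left(-197\right) \left(- \frac{1}{146}\right) = \frac{197}{146} \approx 1.3493$)
$B{\left(j \right)} = \frac{17730}{73} + 180 j$ ($B{\left(j \right)} = 180 \left(j + \frac{197}{146}\right) = 180 \left(\frac{197}{146} + j\right) = \frac{17730}{73} + 180 j$)
$t{\left(Z,q \right)} = \left(7 + q - Z\right)^{2}$
$U = 32312$ ($U = 9270 + 23042 = 32312$)
$\left(-47935 + B{\left(156 \right)}\right) \left(U + t{\left(41,50 \right)}\right) = \left(-47935 + \left(\frac{17730}{73} + 180 \cdot 156\right)\right) \left(32312 + \left(7 + 50 - 41\right)^{2}\right) = \left(-47935 + \left(\frac{17730}{73} + 28080\right)\right) \left(32312 + \left(7 + 50 - 41\right)^{2}\right) = \left(-47935 + \frac{2067570}{73}\right) \left(32312 + 16^{2}\right) = - \frac{1431685 \left(32312 + 256\right)}{73} = \left(- \frac{1431685}{73}\right) 32568 = - \frac{46627117080}{73}$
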